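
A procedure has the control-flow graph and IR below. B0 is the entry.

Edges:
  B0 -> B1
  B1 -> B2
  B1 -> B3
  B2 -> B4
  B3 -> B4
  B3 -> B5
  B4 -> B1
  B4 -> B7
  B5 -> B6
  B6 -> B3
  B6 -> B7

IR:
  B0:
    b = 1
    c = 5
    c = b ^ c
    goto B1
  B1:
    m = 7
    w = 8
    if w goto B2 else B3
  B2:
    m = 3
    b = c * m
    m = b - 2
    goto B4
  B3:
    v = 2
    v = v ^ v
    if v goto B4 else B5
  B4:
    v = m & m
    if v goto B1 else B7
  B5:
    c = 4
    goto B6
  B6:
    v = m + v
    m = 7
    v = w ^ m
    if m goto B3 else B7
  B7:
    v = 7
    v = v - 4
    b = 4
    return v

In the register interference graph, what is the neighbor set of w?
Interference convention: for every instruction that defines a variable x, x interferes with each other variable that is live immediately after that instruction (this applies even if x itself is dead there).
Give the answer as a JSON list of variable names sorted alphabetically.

Answer: ["c", "m", "v"]

Working:
def/use:
  B0: def={b,c} ue=∅
  B1: def={m,w} ue=∅
  B2: def={b,m} ue={c}
  B3: def={v} ue=∅
  B4: def={v} ue={m}
  B5: def={c} ue=∅
  B6: def={m,v} ue={m,v,w}
  B7: def={b,v} ue=∅

Live sets:
  B0 li=∅ lo={c}
  B1 li={c} lo={c,m,w}
  B2 li={c} lo={c,m}
  B3 li={c,m,w} lo={c,m,v,w}
  B4 li={c,m} lo={c}
  B5 li={m,v,w} lo={c,m,v,w}
  B6 li={c,m,v,w} lo={c,m,w}
  B7 li=∅ lo=∅

Conflict graph:
  b: {c,v}
  c: {b,m,v,w}
  m: {c,v,w}
  v: {b,c,m,w}
  w: {c,m,v}

N(w) = ["c", "m", "v"]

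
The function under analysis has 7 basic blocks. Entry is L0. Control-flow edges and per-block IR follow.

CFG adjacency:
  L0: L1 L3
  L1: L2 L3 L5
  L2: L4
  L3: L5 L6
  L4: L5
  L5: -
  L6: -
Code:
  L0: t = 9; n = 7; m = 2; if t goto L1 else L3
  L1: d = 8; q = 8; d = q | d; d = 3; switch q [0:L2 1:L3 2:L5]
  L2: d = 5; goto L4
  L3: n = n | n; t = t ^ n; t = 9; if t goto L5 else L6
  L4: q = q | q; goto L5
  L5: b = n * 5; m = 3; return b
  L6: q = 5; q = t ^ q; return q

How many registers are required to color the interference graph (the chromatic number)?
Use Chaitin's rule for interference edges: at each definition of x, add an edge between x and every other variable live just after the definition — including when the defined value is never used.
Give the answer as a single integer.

Answer: 4

Derivation:
def/use:
  L0: def={m,n,t} ue=∅
  L1: def={d,q} ue=∅
  L2: def={d} ue=∅
  L3: def={n,t} ue={n,t}
  L4: def={q} ue={q}
  L5: def={b,m} ue={n}
  L6: def={q} ue={t}

Live sets:
  live L0: ∅→{n,t}
  live L1: {n,t}→{n,q,t}
  live L2: {n,q}→{n,q}
  live L3: {n,t}→{n,t}
  live L4: {n,q}→{n}
  live L5: {n}→∅
  live L6: {t}→∅

Conflict graph:
  b: {m}
  d: {n,q,t}
  m: {b,n,t}
  n: {d,m,q,t}
  q: {d,n,t}
  t: {d,m,n,q}

Chromatic number:
  lower bound: {d,n,q,t} mutually conflict ⇒ χ ≥ 4
  assign b→c0 d→c2 m→c2 n→c0 q→c3 t→c1 — no edge inside a register ⇒ χ ≤ 4
  χ = 4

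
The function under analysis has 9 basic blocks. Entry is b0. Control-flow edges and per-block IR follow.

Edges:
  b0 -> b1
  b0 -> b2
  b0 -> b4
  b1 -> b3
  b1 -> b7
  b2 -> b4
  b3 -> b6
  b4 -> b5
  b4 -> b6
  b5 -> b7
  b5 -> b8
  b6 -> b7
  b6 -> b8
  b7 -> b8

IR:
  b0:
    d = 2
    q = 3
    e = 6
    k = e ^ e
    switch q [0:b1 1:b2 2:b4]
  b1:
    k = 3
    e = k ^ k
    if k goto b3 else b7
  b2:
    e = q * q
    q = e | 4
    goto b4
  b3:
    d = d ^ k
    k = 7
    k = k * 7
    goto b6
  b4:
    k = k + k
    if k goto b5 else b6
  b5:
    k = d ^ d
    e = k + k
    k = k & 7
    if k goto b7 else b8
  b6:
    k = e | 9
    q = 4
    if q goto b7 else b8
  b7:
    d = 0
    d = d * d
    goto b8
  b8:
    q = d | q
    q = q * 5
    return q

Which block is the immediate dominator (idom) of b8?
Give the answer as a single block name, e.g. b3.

idom tree: b1←b0 b2←b0 b3←b1 b4←b0 b5←b4 b6←b0 b7←b0 b8←b0
Dom∩ at merges:
  b4: preds {b0,b2}: {b0} ∩ {b0,b2} = {b0}; idom=b0
  b6: preds {b3,b4}: {b0,b1,b3} ∩ {b0,b4} = {b0}; idom=b0
  b7: preds {b1,b5,b6}: {b0,b1} ∩ {b0,b4,b5} ∩ {b0,b6} = {b0}; idom=b0
  b8: preds {b5,b6,b7}: {b0,b4,b5} ∩ {b0,b6} ∩ {b0,b7} = {b0}; idom=b0

idom(b8) = b0

Answer: b0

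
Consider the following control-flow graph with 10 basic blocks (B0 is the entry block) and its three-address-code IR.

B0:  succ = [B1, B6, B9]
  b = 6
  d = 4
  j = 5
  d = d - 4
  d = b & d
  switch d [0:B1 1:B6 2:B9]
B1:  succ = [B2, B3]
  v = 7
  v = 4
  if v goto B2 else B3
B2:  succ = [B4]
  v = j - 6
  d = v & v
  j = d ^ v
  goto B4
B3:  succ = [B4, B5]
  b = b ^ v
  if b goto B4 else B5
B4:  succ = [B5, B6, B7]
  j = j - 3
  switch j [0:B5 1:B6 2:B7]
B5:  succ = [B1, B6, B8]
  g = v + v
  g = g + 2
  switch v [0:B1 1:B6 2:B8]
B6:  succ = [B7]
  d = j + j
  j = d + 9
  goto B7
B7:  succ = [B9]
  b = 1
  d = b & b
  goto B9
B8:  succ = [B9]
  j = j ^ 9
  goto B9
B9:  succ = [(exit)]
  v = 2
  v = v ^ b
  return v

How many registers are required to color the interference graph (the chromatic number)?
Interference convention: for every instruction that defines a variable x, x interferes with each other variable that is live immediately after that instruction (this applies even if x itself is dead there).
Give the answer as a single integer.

Block summaries:
  B0: {b,d,j} / ∅
  B1: {v} / ∅
  B2: {d,j,v} / {j}
  B3: {b} / {b,v}
  B4: {j} / {j}
  B5: {g} / {v}
  B6: {d,j} / {j}
  B7: {b,d} / ∅
  B8: {j} / {j}
  B9: {v} / {b}

Backward fixpoint:
  live B0: ∅→{b,j}
  live B1: {b,j}→{b,j,v}
  live B2: {b,j}→{b,j,v}
  live B3: {b,j,v}→{b,j,v}
  live B4: {b,j,v}→{b,j,v}
  live B5: {b,j,v}→{b,j}
  live B6: {j}→∅
  live B7: ∅→{b}
  live B8: {b,j}→{b}
  live B9: {b}→∅

Interference:
  b: {d,g,j,v}
  d: {b,j,v}
  g: {b,j,v}
  j: {b,d,g,v}
  v: {b,d,g,j}

Registers:
  lower bound: {b,d,j,v} mutually conflict ⇒ χ ≥ 4
  assign b→c0 d→c3 g→c3 j→c1 v→c2 — no edge inside a register ⇒ χ ≤ 4
  χ = 4

Answer: 4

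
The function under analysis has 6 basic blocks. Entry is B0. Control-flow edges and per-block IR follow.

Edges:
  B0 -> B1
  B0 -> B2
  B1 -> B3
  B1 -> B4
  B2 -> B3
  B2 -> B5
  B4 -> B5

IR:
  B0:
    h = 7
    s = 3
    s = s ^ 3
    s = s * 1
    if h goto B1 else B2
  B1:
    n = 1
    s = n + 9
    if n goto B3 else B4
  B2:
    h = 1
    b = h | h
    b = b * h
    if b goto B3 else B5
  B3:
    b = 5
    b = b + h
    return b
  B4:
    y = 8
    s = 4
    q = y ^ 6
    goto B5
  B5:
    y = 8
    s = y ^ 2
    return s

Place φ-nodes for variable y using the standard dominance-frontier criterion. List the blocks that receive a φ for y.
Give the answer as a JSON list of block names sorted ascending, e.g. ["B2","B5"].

Answer: ["B5"]

Analysis:
idom tree: B1←B0 B2←B0 B3←B0 B4←B1 B5←B0
Join-block Dom:
  B3: preds {B1,B2}: {B0,B1} ∩ {B0,B2} = {B0}; idom=B0
  B5: preds {B2,B4}: {B0,B2} ∩ {B0,B1,B4} = {B0}; idom=B0

DF walk-up:
  B3←B1: walk B1 to B0
  B3←B2: walk B2 to B0
  B5←B2: walk B2 to B0
  B5←B4: walk B4→B1 to B0
  B0: DF=∅
  B1: DF={B3,B5}
  B2: DF={B3,B5}
  B3: DF=∅
  B4: DF={B5}
  B5: DF=∅

φ for y: defs {B4,B5}
  DF⁺ = {B5}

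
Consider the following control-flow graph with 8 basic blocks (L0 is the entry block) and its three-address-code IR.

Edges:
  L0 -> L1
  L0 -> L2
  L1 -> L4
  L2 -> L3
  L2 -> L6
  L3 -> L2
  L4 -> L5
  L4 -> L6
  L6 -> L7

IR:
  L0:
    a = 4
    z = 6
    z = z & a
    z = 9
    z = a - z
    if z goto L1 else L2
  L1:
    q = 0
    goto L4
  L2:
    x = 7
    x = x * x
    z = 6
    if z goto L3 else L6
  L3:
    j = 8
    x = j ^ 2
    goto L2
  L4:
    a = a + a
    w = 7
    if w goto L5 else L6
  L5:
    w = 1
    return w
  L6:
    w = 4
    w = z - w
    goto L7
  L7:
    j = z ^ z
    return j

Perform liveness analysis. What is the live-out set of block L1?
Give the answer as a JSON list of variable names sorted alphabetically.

Answer: ["a", "z"]

Working:
def/use:
  L0: def={a,z} ue=∅
  L1: def={q} ue=∅
  L2: def={x,z} ue=∅
  L3: def={j,x} ue=∅
  L4: def={a,w} ue={a}
  L5: def={w} ue=∅
  L6: def={w} ue={z}
  L7: def={j} ue={z}

Backward fixpoint:
  live L0: ∅→{a,z}
  live L1: {a,z}→{a,z}
  live L2: ∅→{z}
  live L3: ∅→∅
  live L4: {a,z}→{z}
  live L5: ∅→∅
  live L6: {z}→{z}
  live L7: {z}→∅

live-out(L1) = ["a", "z"]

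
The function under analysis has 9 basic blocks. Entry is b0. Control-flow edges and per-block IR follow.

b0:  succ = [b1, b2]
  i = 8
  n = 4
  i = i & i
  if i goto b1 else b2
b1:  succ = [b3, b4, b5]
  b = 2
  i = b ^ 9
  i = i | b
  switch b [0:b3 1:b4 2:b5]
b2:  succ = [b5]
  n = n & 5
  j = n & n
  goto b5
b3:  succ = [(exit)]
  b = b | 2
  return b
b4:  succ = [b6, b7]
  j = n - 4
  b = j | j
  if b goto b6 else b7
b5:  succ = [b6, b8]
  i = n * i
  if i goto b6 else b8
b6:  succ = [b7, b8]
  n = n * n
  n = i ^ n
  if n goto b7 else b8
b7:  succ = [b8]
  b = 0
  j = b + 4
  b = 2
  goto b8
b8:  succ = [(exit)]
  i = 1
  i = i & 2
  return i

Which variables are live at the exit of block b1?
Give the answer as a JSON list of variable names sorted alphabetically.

Block summaries:
  b0 def {i,n} use ∅
  b1 def {b,i} use ∅
  b2 def {j,n} use {n}
  b3 def {b} use {b}
  b4 def {b,j} use {n}
  b5 def {i} use {i,n}
  b6 def {n} use {i,n}
  b7 def {b,j} use ∅
  b8 def {i} use ∅

Backward fixpoint:
  live b0: ∅→{i,n}
  live b1: {n}→{b,i,n}
  live b2: {i,n}→{i,n}
  live b3: {b}→∅
  live b4: {i,n}→{i,n}
  live b5: {i,n}→{i,n}
  live b6: {i,n}→∅
  live b7: ∅→∅
  live b8: ∅→∅

live-out(b1) = ["b", "i", "n"]

Answer: ["b", "i", "n"]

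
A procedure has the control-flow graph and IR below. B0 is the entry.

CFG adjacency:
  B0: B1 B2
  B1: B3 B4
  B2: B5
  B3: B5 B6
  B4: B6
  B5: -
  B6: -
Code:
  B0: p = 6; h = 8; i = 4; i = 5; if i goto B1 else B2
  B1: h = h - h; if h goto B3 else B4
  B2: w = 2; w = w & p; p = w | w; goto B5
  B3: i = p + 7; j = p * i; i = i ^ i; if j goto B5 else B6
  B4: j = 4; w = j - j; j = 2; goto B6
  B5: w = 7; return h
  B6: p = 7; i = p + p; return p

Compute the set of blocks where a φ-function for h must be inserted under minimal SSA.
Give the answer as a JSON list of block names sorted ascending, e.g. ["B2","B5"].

idom tree: B1←B0 B2←B0 B3←B1 B4←B1 B5←B0 B6←B1
Dom∩ at merges:
  B5: preds {B2,B3}: {B0,B2} ∩ {B0,B1,B3} = {B0}; idom=B0
  B6: preds {B3,B4}: {B0,B1,B3} ∩ {B0,B1,B4} = {B0,B1}; idom=B1

DF walk-up:
  join B5 pred B2: B2 stop@B0
  join B5 pred B3: B3→B1 stop@B0
  join B6 pred B3: B3 stop@B1
  join B6 pred B4: B4 stop@B1
  DF(B0)=∅
  DF(B1)={B5}
  DF(B2)={B5}
  DF(B3)={B5,B6}
  DF(B4)={B6}
  DF(B5)=∅
  DF(B6)=∅

φ for h: defs {B0,B1}
  DF⁺ = {B5}

Answer: ["B5"]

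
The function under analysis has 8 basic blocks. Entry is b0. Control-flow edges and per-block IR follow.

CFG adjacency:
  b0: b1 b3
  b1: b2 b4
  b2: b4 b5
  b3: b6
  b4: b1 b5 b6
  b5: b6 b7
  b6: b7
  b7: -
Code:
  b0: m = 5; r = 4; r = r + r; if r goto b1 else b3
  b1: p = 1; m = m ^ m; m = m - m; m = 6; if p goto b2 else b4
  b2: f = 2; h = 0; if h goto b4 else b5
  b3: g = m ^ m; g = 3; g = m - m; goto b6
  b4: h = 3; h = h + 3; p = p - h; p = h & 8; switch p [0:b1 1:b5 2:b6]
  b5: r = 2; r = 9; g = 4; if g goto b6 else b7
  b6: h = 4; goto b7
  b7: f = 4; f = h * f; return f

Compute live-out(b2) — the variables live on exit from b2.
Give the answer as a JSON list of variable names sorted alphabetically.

Answer: ["h", "m", "p"]

Derivation:
def/use:
  b0 def {m,r} use ∅
  b1 def {m,p} use {m}
  b2 def {f,h} use ∅
  b3 def {g} use {m}
  b4 def {h,p} use {p}
  b5 def {g,r} use ∅
  b6 def {h} use ∅
  b7 def {f} use {h}

Liveness:
  b0: in=∅ out={m}
  b1: in={m} out={m,p}
  b2: in={m,p} out={h,m,p}
  b3: in={m} out=∅
  b4: in={m,p} out={h,m}
  b5: in={h} out={h}
  b6: in=∅ out={h}
  b7: in={h} out=∅

live-out(b2) = ["h", "m", "p"]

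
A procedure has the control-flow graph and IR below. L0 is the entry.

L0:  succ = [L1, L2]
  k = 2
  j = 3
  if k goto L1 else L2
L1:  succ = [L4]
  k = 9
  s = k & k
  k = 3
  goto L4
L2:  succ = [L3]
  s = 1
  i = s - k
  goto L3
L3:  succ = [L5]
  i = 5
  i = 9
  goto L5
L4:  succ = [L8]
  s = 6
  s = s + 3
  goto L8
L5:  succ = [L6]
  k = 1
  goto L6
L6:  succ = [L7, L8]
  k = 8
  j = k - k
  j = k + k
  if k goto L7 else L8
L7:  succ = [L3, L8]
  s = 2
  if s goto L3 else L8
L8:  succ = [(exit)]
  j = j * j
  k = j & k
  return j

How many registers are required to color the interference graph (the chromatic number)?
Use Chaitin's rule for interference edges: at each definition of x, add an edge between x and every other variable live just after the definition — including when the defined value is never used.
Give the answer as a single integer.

def/use:
  L0 def {j,k} use ∅
  L1 def {k,s} use ∅
  L2 def {i,s} use {k}
  L3 def {i} use ∅
  L4 def {s} use ∅
  L5 def {k} use ∅
  L6 def {j,k} use ∅
  L7 def {s} use ∅
  L8 def {j,k} use {j,k}

Liveness:
  L0 li=∅ lo={j,k}
  L1 li={j} lo={j,k}
  L2 li={k} lo=∅
  L3 li=∅ lo=∅
  L4 li={j,k} lo={j,k}
  L5 li=∅ lo=∅
  L6 li=∅ lo={j,k}
  L7 li={j,k} lo={j,k}
  L8 li={j,k} lo=∅

Interference:
  i — ∅
  j — {k,s}
  k — {j,s}
  s — {j,k}

Colouring:
  clique {j,k,s} ⇒ need ≥ 3
  assign i→r0 j→r0 k→r1 s→r2 — no edge inside a register ⇒ χ ≤ 3
  χ = 3

Answer: 3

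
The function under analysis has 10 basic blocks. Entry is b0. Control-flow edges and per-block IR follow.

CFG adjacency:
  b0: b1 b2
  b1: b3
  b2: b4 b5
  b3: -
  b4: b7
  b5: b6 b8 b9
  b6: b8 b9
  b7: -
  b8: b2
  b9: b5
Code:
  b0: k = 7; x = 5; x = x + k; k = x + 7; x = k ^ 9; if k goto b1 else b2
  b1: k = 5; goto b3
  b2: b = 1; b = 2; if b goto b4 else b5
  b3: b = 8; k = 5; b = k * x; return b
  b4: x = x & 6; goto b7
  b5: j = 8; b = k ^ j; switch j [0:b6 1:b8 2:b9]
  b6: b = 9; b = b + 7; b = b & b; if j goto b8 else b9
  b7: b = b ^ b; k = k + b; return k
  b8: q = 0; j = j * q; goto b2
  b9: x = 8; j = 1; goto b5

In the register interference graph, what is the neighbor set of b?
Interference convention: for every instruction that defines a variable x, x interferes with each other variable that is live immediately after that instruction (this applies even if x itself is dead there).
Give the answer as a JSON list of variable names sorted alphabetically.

Per-block:
  b0: {k,x} / ∅
  b1: {k} / ∅
  b2: {b} / ∅
  b3: {b,k} / {x}
  b4: {x} / {x}
  b5: {b,j} / {k}
  b6: {b} / {j}
  b7: {b,k} / {b,k}
  b8: {j,q} / {j}
  b9: {j,x} / ∅

Live sets:
  b0: in=∅ out={k,x}
  b1: in={x} out={x}
  b2: in={k,x} out={b,k,x}
  b3: in={x} out=∅
  b4: in={b,k,x} out={b,k}
  b5: in={k,x} out={j,k,x}
  b6: in={j,k,x} out={j,k,x}
  b7: in={b,k} out=∅
  b8: in={j,k,x} out={k,x}
  b9: in={k} out={k,x}

Conflict graph:
  b — {j,k,x}
  j — {b,k,q,x}
  k — {b,j,q,x}
  q — {j,k,x}
  x — {b,j,k,q}

N(b) = ["j", "k", "x"]

Answer: ["j", "k", "x"]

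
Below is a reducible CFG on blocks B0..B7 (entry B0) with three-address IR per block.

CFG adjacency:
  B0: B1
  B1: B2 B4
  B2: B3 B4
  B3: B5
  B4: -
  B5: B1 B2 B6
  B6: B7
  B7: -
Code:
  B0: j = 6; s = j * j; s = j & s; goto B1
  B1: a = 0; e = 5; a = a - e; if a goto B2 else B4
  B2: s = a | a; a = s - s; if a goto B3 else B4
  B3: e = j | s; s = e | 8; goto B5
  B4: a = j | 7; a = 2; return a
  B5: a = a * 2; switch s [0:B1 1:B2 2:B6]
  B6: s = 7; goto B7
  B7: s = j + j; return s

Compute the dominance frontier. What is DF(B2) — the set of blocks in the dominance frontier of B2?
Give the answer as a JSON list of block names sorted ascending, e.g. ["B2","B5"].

idom tree: B1←B0 B2←B1 B3←B2 B4←B1 B5←B3 B6←B5 B7←B6
Join-block Dom:
  B1: preds {B0,B5}: {B0} ∩ {B0,B1,B2,B3,B5} = {B0}; idom=B0
  B2: preds {B1,B5}: {B0,B1} ∩ {B0,B1,B2,B3,B5} = {B0,B1}; idom=B1
  B4: preds {B1,B2}: {B0,B1} ∩ {B0,B1,B2} = {B0,B1}; idom=B1

DF walk-up:
  B1←B0: walk · to B0
  B1←B5: walk B5→B3→B2→B1 to B0
  B2←B1: walk · to B1
  B2←B5: walk B5→B3→B2 to B1
  B4←B1: walk · to B1
  B4←B2: walk B2 to B1
  B0: DF=∅
  B1: DF={B1}
  B2: DF={B1,B2,B4}
  B3: DF={B1,B2}
  B4: DF=∅
  B5: DF={B1,B2}
  B6: DF=∅
  B7: DF=∅

DF(B2) = ["B1", "B2", "B4"]

Answer: ["B1", "B2", "B4"]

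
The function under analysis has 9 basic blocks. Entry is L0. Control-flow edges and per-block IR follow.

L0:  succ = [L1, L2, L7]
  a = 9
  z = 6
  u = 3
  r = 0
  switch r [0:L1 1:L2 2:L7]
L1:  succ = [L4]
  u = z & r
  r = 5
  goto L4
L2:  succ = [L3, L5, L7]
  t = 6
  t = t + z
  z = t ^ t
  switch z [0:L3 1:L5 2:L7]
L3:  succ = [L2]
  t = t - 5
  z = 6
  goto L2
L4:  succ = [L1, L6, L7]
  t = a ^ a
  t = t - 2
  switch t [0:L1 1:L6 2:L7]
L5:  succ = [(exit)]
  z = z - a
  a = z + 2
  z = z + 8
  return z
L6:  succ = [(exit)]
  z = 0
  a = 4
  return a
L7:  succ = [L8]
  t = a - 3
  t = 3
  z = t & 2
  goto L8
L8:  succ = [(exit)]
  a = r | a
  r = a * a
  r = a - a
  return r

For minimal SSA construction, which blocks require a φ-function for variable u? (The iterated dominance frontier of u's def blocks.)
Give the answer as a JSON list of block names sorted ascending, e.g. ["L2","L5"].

Answer: ["L1", "L7"]

Working:
idom tree: L1←L0 L2←L0 L3←L2 L4←L1 L5←L2 L6←L4 L7←L0 L8←L7
Dom at joins:
  L1: preds {L0,L4}: {L0} ∩ {L0,L1,L4} = {L0}; idom=L0
  L2: preds {L0,L3}: {L0} ∩ {L0,L2,L3} = {L0}; idom=L0
  L7: preds {L0,L2,L4}: {L0} ∩ {L0,L2} ∩ {L0,L1,L4} = {L0}; idom=L0

DF walk-up:
  join L1 pred L0: · stop@L0
  join L1 pred L4: L4→L1 stop@L0
  join L2 pred L0: · stop@L0
  join L2 pred L3: L3→L2 stop@L0
  join L7 pred L0: · stop@L0
  join L7 pred L2: L2 stop@L0
  join L7 pred L4: L4→L1 stop@L0
  DF(L0)=∅
  DF(L1)={L1,L7}
  DF(L2)={L2,L7}
  DF(L3)={L2}
  DF(L4)={L1,L7}
  DF(L5)=∅
  DF(L6)=∅
  DF(L7)=∅
  DF(L8)=∅

φ for u: defs {L0,L1}
  DF⁺ = {L1,L7}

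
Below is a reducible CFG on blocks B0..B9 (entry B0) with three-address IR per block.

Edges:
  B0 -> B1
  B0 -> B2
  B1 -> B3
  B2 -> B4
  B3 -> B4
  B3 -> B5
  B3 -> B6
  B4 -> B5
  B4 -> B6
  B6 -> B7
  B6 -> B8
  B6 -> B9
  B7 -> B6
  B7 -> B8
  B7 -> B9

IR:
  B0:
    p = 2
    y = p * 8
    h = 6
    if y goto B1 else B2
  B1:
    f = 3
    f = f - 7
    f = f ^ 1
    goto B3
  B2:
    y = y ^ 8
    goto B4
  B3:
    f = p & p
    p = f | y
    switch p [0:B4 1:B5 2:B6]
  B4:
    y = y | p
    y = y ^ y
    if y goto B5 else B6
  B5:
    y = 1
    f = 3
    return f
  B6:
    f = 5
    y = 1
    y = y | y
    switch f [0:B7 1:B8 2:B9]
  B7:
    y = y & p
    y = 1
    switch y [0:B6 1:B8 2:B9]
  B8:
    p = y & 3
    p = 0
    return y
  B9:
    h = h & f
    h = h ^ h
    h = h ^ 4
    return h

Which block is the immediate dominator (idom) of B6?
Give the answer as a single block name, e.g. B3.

idom tree: B1←B0 B2←B0 B3←B1 B4←B0 B5←B0 B6←B0 B7←B6 B8←B6 B9←B6
Join-block Dom:
  B4: preds {B2,B3}: {B0,B2} ∩ {B0,B1,B3} = {B0}; idom=B0
  B5: preds {B3,B4}: {B0,B1,B3} ∩ {B0,B4} = {B0}; idom=B0
  B6: preds {B3,B4,B7}: {B0,B1,B3} ∩ {B0,B4} ∩ {B0,B6,B7} = {B0}; idom=B0
  B8: preds {B6,B7}: {B0,B6} ∩ {B0,B6,B7} = {B0,B6}; idom=B6
  B9: preds {B6,B7}: {B0,B6} ∩ {B0,B6,B7} = {B0,B6}; idom=B6

idom(B6) = B0

Answer: B0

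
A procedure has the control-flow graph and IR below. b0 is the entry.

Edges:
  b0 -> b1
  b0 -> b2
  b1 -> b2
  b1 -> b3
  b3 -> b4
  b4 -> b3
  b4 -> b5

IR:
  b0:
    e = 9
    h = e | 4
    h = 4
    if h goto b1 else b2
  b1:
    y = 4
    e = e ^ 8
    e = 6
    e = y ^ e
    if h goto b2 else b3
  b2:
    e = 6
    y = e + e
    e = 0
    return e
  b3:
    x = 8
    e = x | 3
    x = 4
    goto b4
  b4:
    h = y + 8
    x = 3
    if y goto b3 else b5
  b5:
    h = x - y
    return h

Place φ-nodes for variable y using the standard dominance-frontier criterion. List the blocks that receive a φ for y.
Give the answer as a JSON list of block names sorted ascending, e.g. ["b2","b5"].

idom tree: b1←b0 b2←b0 b3←b1 b4←b3 b5←b4
Dom at joins:
  b2: preds {b0,b1}: {b0} ∩ {b0,b1} = {b0}; idom=b0
  b3: preds {b1,b4}: {b0,b1} ∩ {b0,b1,b3,b4} = {b0,b1}; idom=b1

Frontier:
  join b2 pred b0: · stop@b0
  join b2 pred b1: b1 stop@b0
  join b3 pred b1: · stop@b1
  join b3 pred b4: b4→b3 stop@b1
  DF(b0)=∅
  DF(b1)={b2}
  DF(b2)=∅
  DF(b3)={b3}
  DF(b4)={b3}
  DF(b5)=∅

φ for y: defs {b1,b2}
  DF⁺ = {b2}

Answer: ["b2"]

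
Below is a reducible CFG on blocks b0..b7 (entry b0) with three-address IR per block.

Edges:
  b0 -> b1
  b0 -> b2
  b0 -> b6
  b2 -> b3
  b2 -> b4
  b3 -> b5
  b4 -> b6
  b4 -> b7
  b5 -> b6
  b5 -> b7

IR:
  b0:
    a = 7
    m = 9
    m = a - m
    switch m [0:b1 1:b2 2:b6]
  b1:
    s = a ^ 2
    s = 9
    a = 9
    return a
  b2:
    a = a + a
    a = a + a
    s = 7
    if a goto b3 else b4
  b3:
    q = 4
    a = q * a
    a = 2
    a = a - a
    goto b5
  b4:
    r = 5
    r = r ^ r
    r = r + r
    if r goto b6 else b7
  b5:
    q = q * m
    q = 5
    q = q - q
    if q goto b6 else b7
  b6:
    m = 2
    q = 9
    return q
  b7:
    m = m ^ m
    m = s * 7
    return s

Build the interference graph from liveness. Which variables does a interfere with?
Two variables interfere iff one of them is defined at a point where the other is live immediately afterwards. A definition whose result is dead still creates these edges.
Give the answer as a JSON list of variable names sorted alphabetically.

Answer: ["m", "q", "s"]

Working:
Block summaries:
  b0 def {a,m} use ∅
  b1 def {a,s} use {a}
  b2 def {a,s} use {a}
  b3 def {a,q} use {a}
  b4 def {r} use ∅
  b5 def {q} use {m,q}
  b6 def {m,q} use ∅
  b7 def {m} use {m,s}

Liveness:
  b0 li=∅ lo={a,m}
  b1 li={a} lo=∅
  b2 li={a,m} lo={a,m,s}
  b3 li={a,m,s} lo={m,q,s}
  b4 li={m,s} lo={m,s}
  b5 li={m,q,s} lo={m,s}
  b6 li=∅ lo=∅
  b7 li={m,s} lo=∅

Conflict graph:
  a — {m,q,s}
  m — {a,q,r,s}
  q — {a,m,s}
  r — {m,s}
  s — {a,m,q,r}

N(a) = ["m", "q", "s"]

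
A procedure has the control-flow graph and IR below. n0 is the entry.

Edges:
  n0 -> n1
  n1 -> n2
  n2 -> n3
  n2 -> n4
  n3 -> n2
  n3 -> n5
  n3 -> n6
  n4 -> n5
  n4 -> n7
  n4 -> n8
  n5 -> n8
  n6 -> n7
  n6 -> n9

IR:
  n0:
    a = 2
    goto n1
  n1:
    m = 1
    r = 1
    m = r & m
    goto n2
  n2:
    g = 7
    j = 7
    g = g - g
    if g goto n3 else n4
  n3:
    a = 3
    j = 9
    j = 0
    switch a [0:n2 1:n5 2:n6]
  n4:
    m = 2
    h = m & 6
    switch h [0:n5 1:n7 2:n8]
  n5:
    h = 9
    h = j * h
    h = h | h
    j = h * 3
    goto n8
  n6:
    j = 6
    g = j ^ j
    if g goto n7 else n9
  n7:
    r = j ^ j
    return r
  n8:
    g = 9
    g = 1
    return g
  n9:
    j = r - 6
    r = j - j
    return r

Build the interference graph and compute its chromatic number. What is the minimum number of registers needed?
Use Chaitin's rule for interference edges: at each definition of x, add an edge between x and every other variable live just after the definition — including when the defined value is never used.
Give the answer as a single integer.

Answer: 3

Analysis:
Per-block:
  n0: def={a} ue=∅
  n1: def={m,r} ue=∅
  n2: def={g,j} ue=∅
  n3: def={a,j} ue=∅
  n4: def={h,m} ue=∅
  n5: def={h,j} ue={j}
  n6: def={g,j} ue=∅
  n7: def={r} ue={j}
  n8: def={g} ue=∅
  n9: def={j,r} ue={r}

Live sets:
  live n0: ∅→∅
  live n1: ∅→{r}
  live n2: {r}→{j,r}
  live n3: {r}→{j,r}
  live n4: {j}→{j}
  live n5: {j}→∅
  live n6: {r}→{j,r}
  live n7: {j}→∅
  live n8: ∅→∅
  live n9: {r}→∅

Interference:
  a: {j,r}
  g: {j,r}
  h: {j}
  j: {a,g,h,m,r}
  m: {j,r}
  r: {a,g,j,m}

Chromatic number:
  lower bound: {a,j,r} mutually conflict ⇒ χ ≥ 3
  assign a→c2 g→c2 h→c1 j→c0 m→c2 r→c1 — no edge inside a register ⇒ χ ≤ 3
  χ = 3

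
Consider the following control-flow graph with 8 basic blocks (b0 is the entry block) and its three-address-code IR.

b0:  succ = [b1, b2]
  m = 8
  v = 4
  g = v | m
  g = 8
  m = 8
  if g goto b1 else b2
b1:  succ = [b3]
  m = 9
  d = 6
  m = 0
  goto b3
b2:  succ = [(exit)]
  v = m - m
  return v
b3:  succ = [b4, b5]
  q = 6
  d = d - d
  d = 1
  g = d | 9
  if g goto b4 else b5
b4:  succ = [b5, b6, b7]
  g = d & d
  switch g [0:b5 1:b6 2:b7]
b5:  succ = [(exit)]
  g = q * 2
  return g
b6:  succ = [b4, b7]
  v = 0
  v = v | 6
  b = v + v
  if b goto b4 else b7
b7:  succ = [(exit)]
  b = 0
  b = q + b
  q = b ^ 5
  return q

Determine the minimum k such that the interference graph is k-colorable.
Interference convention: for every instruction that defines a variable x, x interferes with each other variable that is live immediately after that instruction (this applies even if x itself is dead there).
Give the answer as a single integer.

def/use:
  b0 def {g,m,v} use ∅
  b1 def {d,m} use ∅
  b2 def {v} use {m}
  b3 def {d,g,q} use {d}
  b4 def {g} use {d}
  b5 def {g} use {q}
  b6 def {b,v} use ∅
  b7 def {b,q} use {q}

Backward fixpoint:
  b0 li=∅ lo={m}
  b1 li=∅ lo={d}
  b2 li={m} lo=∅
  b3 li={d} lo={d,q}
  b4 li={d,q} lo={d,q}
  b5 li={q} lo=∅
  b6 li={d,q} lo={d,q}
  b7 li={q} lo=∅

Conflict graph:
  b — {d,q}
  d — {b,g,m,q,v}
  g — {d,m,q}
  m — {d,g,v}
  q — {b,d,g,v}
  v — {d,m,q}

Registers:
  lower bound: {b,d,q} mutually conflict ⇒ χ ≥ 3
  assign b→r2 d→r0 g→r2 m→r1 q→r1 v→r2 — no edge inside a register ⇒ χ ≤ 3
  χ = 3

Answer: 3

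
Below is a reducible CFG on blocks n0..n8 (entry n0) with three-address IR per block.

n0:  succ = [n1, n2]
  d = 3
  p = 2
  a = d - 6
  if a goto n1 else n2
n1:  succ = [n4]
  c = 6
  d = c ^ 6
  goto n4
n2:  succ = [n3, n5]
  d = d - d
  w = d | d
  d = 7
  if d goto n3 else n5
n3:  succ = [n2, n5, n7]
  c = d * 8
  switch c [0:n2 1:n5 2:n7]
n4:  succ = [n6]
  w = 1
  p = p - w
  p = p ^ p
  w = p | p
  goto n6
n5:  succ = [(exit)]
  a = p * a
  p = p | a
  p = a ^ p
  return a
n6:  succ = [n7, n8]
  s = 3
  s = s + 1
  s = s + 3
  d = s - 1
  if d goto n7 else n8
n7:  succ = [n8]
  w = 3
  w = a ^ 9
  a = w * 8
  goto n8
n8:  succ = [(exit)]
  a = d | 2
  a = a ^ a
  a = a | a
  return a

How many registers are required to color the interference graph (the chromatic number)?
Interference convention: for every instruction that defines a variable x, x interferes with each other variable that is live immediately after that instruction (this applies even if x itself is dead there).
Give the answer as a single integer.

Answer: 4

Analysis:
Per-block:
  n0 def {a,d,p} use ∅
  n1 def {c,d} use ∅
  n2 def {d,w} use {d}
  n3 def {c} use {d}
  n4 def {p,w} use {p}
  n5 def {a,p} use {a,p}
  n6 def {d,s} use ∅
  n7 def {a,w} use {a}
  n8 def {a} use {d}

Liveness:
  live n0: ∅→{a,d,p}
  live n1: {a,p}→{a,p}
  live n2: {a,d,p}→{a,d,p}
  live n3: {a,d,p}→{a,d,p}
  live n4: {a,p}→{a}
  live n5: {a,p}→∅
  live n6: {a}→{a,d}
  live n7: {a,d}→{d}
  live n8: {d}→∅

Conflict graph:
  a↔{c,d,p,s,w}
  c↔{a,d,p}
  d↔{a,c,p,w}
  p↔{a,c,d,w}
  s↔{a}
  w↔{a,d,p}

Registers:
  clique {a,c,d,p} ⇒ need ≥ 4
  4-colouring: r0={a}  r1={d,s}  r2={p}  r3={c,w}
  χ = 4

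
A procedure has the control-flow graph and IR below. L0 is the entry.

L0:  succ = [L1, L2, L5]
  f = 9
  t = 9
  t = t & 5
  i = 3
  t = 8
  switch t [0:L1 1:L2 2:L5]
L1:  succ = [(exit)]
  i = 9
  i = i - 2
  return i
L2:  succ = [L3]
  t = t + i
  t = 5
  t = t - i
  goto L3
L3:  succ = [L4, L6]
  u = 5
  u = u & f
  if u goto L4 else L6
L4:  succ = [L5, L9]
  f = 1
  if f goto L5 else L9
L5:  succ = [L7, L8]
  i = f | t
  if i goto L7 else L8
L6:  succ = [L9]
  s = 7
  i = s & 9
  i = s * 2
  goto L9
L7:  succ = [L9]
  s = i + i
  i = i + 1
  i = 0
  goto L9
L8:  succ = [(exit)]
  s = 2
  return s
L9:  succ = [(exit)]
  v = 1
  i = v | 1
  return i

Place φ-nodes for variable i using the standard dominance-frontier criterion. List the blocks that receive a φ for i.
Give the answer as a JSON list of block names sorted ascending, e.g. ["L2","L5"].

Answer: ["L9"]

Working:
idom tree: L1←L0 L2←L0 L3←L2 L4←L3 L5←L0 L6←L3 L7←L5 L8←L5 L9←L0
Join-block Dom:
  L5: preds {L0,L4}: {L0} ∩ {L0,L2,L3,L4} = {L0}; idom=L0
  L9: preds {L4,L6,L7}: {L0,L2,L3,L4} ∩ {L0,L2,L3,L6} ∩ {L0,L5,L7} = {L0}; idom=L0

DF walk-up:
  join L5 pred L0: · stop@L0
  join L5 pred L4: L4→L3→L2 stop@L0
  join L9 pred L4: L4→L3→L2 stop@L0
  join L9 pred L6: L6→L3→L2 stop@L0
  join L9 pred L7: L7→L5 stop@L0
  L0: DF=∅
  L1: DF=∅
  L2: DF={L5,L9}
  L3: DF={L5,L9}
  L4: DF={L5,L9}
  L5: DF={L9}
  L6: DF={L9}
  L7: DF={L9}
  L8: DF=∅
  L9: DF=∅

φ for i: defs {L0,L1,L5,L6,L7,L9}
  DF⁺ = {L9}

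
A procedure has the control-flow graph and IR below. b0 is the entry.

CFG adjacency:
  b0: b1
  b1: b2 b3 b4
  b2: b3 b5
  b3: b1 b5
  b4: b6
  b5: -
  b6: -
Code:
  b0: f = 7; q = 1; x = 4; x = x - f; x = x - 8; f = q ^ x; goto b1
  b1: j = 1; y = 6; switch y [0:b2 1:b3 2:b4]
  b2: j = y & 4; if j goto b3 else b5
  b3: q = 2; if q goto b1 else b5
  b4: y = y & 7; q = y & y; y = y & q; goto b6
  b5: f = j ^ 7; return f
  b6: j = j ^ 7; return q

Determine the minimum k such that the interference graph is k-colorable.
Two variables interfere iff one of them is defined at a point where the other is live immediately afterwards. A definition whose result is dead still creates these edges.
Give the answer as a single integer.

Per-block:
  b0: {f,q,x} / ∅
  b1: {j,y} / ∅
  b2: {j} / {y}
  b3: {q} / ∅
  b4: {q,y} / {y}
  b5: {f} / {j}
  b6: {j} / {j,q}

Live sets:
  live b0: ∅→∅
  live b1: ∅→{j,y}
  live b2: {y}→{j}
  live b3: {j}→{j}
  live b4: {j,y}→{j,q}
  live b5: {j}→∅
  live b6: {j,q}→∅

Interfere edges:
  f↔{q,x}
  j↔{q,y}
  q↔{f,j,x,y}
  x↔{f,q}
  y↔{j,q}

Chromatic number:
  clique {f,q,x} ⇒ need ≥ 3
  assign f→r1 j→r1 q→r0 x→r2 y→r2 — no edge inside a register ⇒ χ ≤ 3
  χ = 3

Answer: 3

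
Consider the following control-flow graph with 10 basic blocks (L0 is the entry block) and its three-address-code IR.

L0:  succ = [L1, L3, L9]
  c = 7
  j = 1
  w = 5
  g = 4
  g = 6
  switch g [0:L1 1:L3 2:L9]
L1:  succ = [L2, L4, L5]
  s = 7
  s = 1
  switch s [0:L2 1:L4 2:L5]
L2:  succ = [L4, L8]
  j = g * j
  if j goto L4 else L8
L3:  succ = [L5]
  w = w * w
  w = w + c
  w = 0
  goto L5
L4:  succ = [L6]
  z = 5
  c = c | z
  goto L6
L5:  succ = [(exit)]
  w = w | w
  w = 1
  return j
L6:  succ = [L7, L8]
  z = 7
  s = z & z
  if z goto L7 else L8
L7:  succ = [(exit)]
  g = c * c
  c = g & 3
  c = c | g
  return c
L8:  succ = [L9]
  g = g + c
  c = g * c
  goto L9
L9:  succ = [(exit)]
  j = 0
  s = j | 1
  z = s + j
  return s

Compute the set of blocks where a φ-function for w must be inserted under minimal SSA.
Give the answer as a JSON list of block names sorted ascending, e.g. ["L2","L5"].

idom tree: L1←L0 L2←L1 L3←L0 L4←L1 L5←L0 L6←L4 L7←L6 L8←L1 L9←L0
Dom∩ at merges:
  L4: preds {L1,L2}: {L0,L1} ∩ {L0,L1,L2} = {L0,L1}; idom=L1
  L5: preds {L1,L3}: {L0,L1} ∩ {L0,L3} = {L0}; idom=L0
  L8: preds {L2,L6}: {L0,L1,L2} ∩ {L0,L1,L4,L6} = {L0,L1}; idom=L1
  L9: preds {L0,L8}: {L0} ∩ {L0,L1,L8} = {L0}; idom=L0

Frontier:
  L4←L1: walk · to L1
  L4←L2: walk L2 to L1
  L5←L1: walk L1 to L0
  L5←L3: walk L3 to L0
  L8←L2: walk L2 to L1
  L8←L6: walk L6→L4 to L1
  L9←L0: walk · to L0
  L9←L8: walk L8→L1 to L0
  L0: DF=∅
  L1: DF={L5,L9}
  L2: DF={L4,L8}
  L3: DF={L5}
  L4: DF={L8}
  L5: DF=∅
  L6: DF={L8}
  L7: DF=∅
  L8: DF={L9}
  L9: DF=∅

φ for w: defs {L0,L3,L5}
  DF⁺ = {L5}

Answer: ["L5"]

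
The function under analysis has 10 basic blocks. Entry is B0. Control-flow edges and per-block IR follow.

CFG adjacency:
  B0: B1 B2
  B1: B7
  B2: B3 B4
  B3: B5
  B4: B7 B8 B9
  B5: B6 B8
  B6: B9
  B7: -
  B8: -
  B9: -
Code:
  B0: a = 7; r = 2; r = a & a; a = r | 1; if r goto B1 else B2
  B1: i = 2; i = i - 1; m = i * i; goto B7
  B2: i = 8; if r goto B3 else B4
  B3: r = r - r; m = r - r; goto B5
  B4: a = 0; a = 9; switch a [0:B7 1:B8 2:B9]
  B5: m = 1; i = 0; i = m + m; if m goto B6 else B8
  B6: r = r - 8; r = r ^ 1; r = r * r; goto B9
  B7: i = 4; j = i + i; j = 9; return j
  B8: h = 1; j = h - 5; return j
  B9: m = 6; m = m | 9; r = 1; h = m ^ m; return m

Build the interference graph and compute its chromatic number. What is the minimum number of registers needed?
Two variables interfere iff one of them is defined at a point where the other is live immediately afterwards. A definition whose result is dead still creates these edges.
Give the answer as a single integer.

Answer: 3

Derivation:
Block summaries:
  B0 def {a,r} use ∅
  B1 def {i,m} use ∅
  B2 def {i} use {r}
  B3 def {m,r} use {r}
  B4 def {a} use ∅
  B5 def {i,m} use ∅
  B6 def {r} use {r}
  B7 def {i,j} use ∅
  B8 def {h,j} use ∅
  B9 def {h,m,r} use ∅

Liveness:
  B0: in=∅ out={r}
  B1: in=∅ out=∅
  B2: in={r} out={r}
  B3: in={r} out={r}
  B4: in=∅ out=∅
  B5: in={r} out={r}
  B6: in={r} out=∅
  B7: in=∅ out=∅
  B8: in=∅ out=∅
  B9: in=∅ out=∅

Interfere edges:
  a↔{r}
  h↔{m}
  i↔{m,r}
  j↔∅
  m↔{h,i,r}
  r↔{a,i,m}

Colouring:
  lower bound: {i,m,r} mutually conflict ⇒ χ ≥ 3
  assign a→r0 h→r1 i→r2 j→r0 m→r0 r→r1 — no edge inside a register ⇒ χ ≤ 3
  χ = 3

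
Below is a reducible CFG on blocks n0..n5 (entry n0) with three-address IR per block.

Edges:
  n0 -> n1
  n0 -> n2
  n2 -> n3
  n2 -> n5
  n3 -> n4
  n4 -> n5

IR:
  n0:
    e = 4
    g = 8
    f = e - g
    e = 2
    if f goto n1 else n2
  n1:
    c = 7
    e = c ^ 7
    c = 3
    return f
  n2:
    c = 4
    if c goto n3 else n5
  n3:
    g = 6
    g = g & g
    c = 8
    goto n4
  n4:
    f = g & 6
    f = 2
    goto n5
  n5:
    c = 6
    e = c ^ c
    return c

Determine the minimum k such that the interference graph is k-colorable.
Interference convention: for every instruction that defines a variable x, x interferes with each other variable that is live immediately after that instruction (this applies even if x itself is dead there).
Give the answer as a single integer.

Answer: 3

Analysis:
Block summaries:
  n0: {e,f,g} / ∅
  n1: {c,e} / {f}
  n2: {c} / ∅
  n3: {c,g} / ∅
  n4: {f} / {g}
  n5: {c,e} / ∅

Live sets:
  n0: in=∅ out={f}
  n1: in={f} out=∅
  n2: in=∅ out=∅
  n3: in=∅ out={g}
  n4: in={g} out=∅
  n5: in=∅ out=∅

Conflict graph:
  c↔{e,f,g}
  e↔{c,f,g}
  f↔{c,e}
  g↔{c,e}

Colouring:
  lower bound: {c,e,f} mutually conflict ⇒ χ ≥ 3
  assign c→r0 e→r1 f→r2 g→r2 — no edge inside a register ⇒ χ ≤ 3
  χ = 3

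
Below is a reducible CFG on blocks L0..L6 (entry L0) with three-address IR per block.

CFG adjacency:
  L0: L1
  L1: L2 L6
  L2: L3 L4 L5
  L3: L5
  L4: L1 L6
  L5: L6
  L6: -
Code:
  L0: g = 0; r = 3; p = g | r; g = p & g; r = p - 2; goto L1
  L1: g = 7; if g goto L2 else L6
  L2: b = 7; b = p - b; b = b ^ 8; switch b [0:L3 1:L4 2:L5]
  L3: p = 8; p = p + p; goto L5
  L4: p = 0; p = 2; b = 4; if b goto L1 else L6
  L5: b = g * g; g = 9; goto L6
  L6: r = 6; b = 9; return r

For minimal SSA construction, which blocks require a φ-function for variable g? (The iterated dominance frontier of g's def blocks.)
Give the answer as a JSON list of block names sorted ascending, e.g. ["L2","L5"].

Answer: ["L1", "L6"]

Analysis:
idom tree: L1←L0 L2←L1 L3←L2 L4←L2 L5←L2 L6←L1
Join-block Dom:
  L1: preds {L0,L4}: {L0} ∩ {L0,L1,L2,L4} = {L0}; idom=L0
  L5: preds {L2,L3}: {L0,L1,L2} ∩ {L0,L1,L2,L3} = {L0,L1,L2}; idom=L2
  L6: preds {L1,L4,L5}: {L0,L1} ∩ {L0,L1,L2,L4} ∩ {L0,L1,L2,L5} = {L0,L1}; idom=L1

DF derivation:
  L1←L0: walk · to L0
  L1←L4: walk L4→L2→L1 to L0
  L5←L2: walk · to L2
  L5←L3: walk L3 to L2
  L6←L1: walk · to L1
  L6←L4: walk L4→L2 to L1
  L6←L5: walk L5→L2 to L1
  L0 → ∅
  L1 → {L1}
  L2 → {L1,L6}
  L3 → {L5}
  L4 → {L1,L6}
  L5 → {L6}
  L6 → ∅

φ for g: defs {L0,L1,L5}
  DF⁺ = {L1,L6}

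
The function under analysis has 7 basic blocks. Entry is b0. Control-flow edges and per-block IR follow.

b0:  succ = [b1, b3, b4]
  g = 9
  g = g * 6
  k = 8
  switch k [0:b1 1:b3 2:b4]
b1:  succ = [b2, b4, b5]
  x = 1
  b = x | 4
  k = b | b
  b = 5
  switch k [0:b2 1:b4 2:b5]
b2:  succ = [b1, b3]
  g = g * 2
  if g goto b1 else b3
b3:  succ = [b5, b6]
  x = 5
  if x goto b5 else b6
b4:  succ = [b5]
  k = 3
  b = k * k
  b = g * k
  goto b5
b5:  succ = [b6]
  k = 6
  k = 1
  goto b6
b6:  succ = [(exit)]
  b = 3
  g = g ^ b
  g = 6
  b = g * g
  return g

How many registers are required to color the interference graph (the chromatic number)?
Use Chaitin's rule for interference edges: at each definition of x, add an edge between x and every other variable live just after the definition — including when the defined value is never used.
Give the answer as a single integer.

Answer: 3

Derivation:
Per-block:
  b0: {g,k} / ∅
  b1: {b,k,x} / ∅
  b2: {g} / {g}
  b3: {x} / ∅
  b4: {b,k} / {g}
  b5: {k} / ∅
  b6: {b,g} / {g}

Live sets:
  b0 li=∅ lo={g}
  b1 li={g} lo={g}
  b2 li={g} lo={g}
  b3 li={g} lo={g}
  b4 li={g} lo={g}
  b5 li={g} lo={g}
  b6 li={g} lo=∅

Interfere edges:
  b — {g,k}
  g — {b,k,x}
  k — {b,g}
  x — {g}

Chromatic number:
  clique {b,g,k} ⇒ need ≥ 3
  assign b→R1 g→R0 k→R2 x→R1 — no edge inside a register ⇒ χ ≤ 3
  χ = 3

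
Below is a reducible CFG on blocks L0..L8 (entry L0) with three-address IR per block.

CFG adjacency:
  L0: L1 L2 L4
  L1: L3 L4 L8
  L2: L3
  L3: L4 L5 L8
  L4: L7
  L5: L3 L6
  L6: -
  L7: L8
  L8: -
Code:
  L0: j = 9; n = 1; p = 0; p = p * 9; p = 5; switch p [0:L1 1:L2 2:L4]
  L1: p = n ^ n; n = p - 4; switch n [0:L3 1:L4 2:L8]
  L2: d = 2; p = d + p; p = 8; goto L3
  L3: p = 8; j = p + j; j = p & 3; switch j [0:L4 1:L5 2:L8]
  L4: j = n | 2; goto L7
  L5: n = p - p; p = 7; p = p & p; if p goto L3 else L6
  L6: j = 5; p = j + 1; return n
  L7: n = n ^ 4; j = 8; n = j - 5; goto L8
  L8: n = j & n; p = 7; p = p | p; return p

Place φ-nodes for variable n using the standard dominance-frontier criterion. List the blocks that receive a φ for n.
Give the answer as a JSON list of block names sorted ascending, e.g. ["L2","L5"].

idom tree: L1←L0 L2←L0 L3←L0 L4←L0 L5←L3 L6←L5 L7←L4 L8←L0
Join-block Dom:
  L3: preds {L1,L2,L5}: {L0,L1} ∩ {L0,L2} ∩ {L0,L3,L5} = {L0}; idom=L0
  L4: preds {L0,L1,L3}: {L0} ∩ {L0,L1} ∩ {L0,L3} = {L0}; idom=L0
  L8: preds {L1,L3,L7}: {L0,L1} ∩ {L0,L3} ∩ {L0,L4,L7} = {L0}; idom=L0

DF derivation:
  L3←L1: walk L1 to L0
  L3←L2: walk L2 to L0
  L3←L5: walk L5→L3 to L0
  L4←L0: walk · to L0
  L4←L1: walk L1 to L0
  L4←L3: walk L3 to L0
  L8←L1: walk L1 to L0
  L8←L3: walk L3 to L0
  L8←L7: walk L7→L4 to L0
  L0 → ∅
  L1 → {L3,L4,L8}
  L2 → {L3}
  L3 → {L3,L4,L8}
  L4 → {L8}
  L5 → {L3}
  L6 → ∅
  L7 → {L8}
  L8 → ∅

φ for n: defs {L0,L1,L5,L7,L8}
  DF⁺ = {L3,L4,L8}

Answer: ["L3", "L4", "L8"]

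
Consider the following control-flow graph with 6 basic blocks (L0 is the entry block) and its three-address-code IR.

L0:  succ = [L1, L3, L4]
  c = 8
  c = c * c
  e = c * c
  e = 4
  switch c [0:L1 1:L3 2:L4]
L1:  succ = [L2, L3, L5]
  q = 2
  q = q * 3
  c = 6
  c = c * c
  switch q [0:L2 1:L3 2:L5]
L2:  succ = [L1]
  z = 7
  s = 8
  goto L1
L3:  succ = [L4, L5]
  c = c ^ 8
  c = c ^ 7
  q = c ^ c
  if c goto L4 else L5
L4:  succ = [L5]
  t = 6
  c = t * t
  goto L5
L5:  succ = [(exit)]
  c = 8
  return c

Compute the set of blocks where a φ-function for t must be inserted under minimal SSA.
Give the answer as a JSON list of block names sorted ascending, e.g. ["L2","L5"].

Answer: ["L5"]

Analysis:
idom tree: L1←L0 L2←L1 L3←L0 L4←L0 L5←L0
Dom∩ at merges:
  L1: preds {L0,L2}: {L0} ∩ {L0,L1,L2} = {L0}; idom=L0
  L3: preds {L0,L1}: {L0} ∩ {L0,L1} = {L0}; idom=L0
  L4: preds {L0,L3}: {L0} ∩ {L0,L3} = {L0}; idom=L0
  L5: preds {L1,L3,L4}: {L0,L1} ∩ {L0,L3} ∩ {L0,L4} = {L0}; idom=L0

DF walk-up:
  L1←L0: walk · to L0
  L1←L2: walk L2→L1 to L0
  L3←L0: walk · to L0
  L3←L1: walk L1 to L0
  L4←L0: walk · to L0
  L4←L3: walk L3 to L0
  L5←L1: walk L1 to L0
  L5←L3: walk L3 to L0
  L5←L4: walk L4 to L0
  L0: DF=∅
  L1: DF={L1,L3,L5}
  L2: DF={L1}
  L3: DF={L4,L5}
  L4: DF={L5}
  L5: DF=∅

φ for t: defs {L4}
  DF⁺ = {L5}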